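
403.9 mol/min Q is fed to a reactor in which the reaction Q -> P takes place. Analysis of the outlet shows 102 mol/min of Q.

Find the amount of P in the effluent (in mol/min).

302 mol/min

For Q: n = n₀ − 1ξ → 102 = 403.9 − 1ξ, giving ξ = 301.9 mol/min.
Outlet amounts (n = n₀ + ν ξ):
  Q: 403.9 − 1(301.9) = 102
  P: 0 + 1(301.9) = 301.9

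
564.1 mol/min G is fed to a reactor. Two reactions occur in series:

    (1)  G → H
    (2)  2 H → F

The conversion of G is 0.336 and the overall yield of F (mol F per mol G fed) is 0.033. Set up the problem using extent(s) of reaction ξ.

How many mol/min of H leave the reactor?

152 mol/min

Conversion of G: G consumed = 1ξ₁ = 0.336 × 564.1 → ξ₁ = 189.5 mol/min.
Yield of F: 1ξ₂ / 564.1 = 0.033 → ξ₂ = 18.62 mol/min.
Outlet amounts (n = n₀ + Σ ν·ξ):
  G: 564.1 − 1(189.5) = 374.6
  H: 0 + 1(189.5) − 2(18.62) = 152.3
  F: 0 + 1(18.62) = 18.62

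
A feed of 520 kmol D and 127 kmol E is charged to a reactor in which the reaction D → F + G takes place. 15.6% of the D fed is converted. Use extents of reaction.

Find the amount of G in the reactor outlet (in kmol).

D reacted = 0.156 × 520 = 81.12 kmol; ν_D = −1, so ξ = 81.12/1 = 81.12 kmol.
Outlet amounts (n = n₀ + ν ξ):
  D: 520 − 1(81.12) = 438.9
  F: 0 + 1(81.12) = 81.12
  G: 0 + 1(81.12) = 81.12
  E: 127 (inert)

81.1 kmol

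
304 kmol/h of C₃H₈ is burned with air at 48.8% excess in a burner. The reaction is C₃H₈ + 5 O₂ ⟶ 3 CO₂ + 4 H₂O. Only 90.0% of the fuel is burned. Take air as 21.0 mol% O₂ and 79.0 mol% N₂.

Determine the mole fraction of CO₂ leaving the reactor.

Stoichiometric O₂ = 5 × 304 = 1520 kmol/h; O₂ fed = 1520 × 1.488 = 2262 kmol/h.
N₂ fed = 2262 × 79/21 = 8509 kmol/h.
Fuel reacted = 0.9 × 304 → ξ = 273.6 kmol/h.
Outlet (n = n₀ + ν ξ):
  C₃H₈: 304 − 1(273.6) = 30.4
  O₂: 2262 − 5(273.6) = 893.8
  N₂: 8509 (inert)
  CO₂: 0 + 3(273.6) = 820.8
  H₂O: 0 + 4(273.6) = 1094
Total out = 11350 kmol/h; y_CO₂ = 820.8 / 11350 = 0.07233.

0.0723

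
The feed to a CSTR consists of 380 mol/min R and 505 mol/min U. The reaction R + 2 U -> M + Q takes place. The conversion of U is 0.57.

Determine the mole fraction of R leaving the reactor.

U reacted = 0.57 × 505 = 287.8 mol/min; ν_U = −2, so ξ = 287.8/2 = 143.9 mol/min.
Outlet amounts (n = n₀ + ν ξ):
  R: 380 − 1(143.9) = 236.1
  U: 505 − 2(143.9) = 217.2
  M: 0 + 1(143.9) = 143.9
  Q: 0 + 1(143.9) = 143.9
Total out = 741.1 mol/min; y_R = 236.1 / 741.1 = 0.3186.

0.319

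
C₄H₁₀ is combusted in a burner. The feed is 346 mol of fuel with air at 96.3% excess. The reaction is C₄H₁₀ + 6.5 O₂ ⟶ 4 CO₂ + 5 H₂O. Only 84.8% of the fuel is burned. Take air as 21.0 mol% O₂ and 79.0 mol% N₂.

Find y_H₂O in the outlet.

Stoichiometric O₂ = 6.5 × 346 = 2249 mol; O₂ fed = 2249 × 1.963 = 4415 mol.
N₂ fed = 4415 × 79/21 = 16610 mol.
Fuel reacted = 0.848 × 346 → ξ = 293.4 mol.
Outlet (n = n₀ + ν ξ):
  C₄H₁₀: 346 − 1(293.4) = 52.59
  O₂: 4415 − 6.5(293.4) = 2508
  N₂: 16610 (inert)
  CO₂: 0 + 4(293.4) = 1174
  H₂O: 0 + 5(293.4) = 1467
Total out = 21810 mol; y_H₂O = 1467 / 21810 = 0.06727.

0.0673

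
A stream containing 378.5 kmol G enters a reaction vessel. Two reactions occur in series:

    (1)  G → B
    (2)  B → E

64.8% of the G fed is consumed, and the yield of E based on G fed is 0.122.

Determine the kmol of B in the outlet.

199 kmol

Conversion of G: G consumed = 1ξ₁ = 0.648 × 378.5 → ξ₁ = 245.3 kmol.
Yield of E: 1ξ₂ / 378.5 = 0.122 → ξ₂ = 46.18 kmol.
Outlet amounts (n = n₀ + Σ ν·ξ):
  G: 378.5 − 1(245.3) = 133.2
  B: 0 + 1(245.3) − 1(46.18) = 199.1
  E: 0 + 1(46.18) = 46.18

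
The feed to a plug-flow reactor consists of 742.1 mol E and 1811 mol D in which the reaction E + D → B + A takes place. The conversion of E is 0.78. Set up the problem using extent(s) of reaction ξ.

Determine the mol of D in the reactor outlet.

E reacted = 0.78 × 742.1 = 578.8 mol; ν_E = −1, so ξ = 578.8/1 = 578.8 mol.
Outlet amounts (n = n₀ + ν ξ):
  E: 742.1 − 1(578.8) = 163.3
  D: 1811 − 1(578.8) = 1232
  B: 0 + 1(578.8) = 578.8
  A: 0 + 1(578.8) = 578.8

1230 mol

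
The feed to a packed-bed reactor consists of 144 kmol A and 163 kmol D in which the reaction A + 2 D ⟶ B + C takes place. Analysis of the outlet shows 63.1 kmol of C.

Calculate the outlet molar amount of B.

63.1 kmol

For C: n = n₀ + 1ξ → 63.1 = 0 + 1ξ, giving ξ = 63.1 kmol.
Outlet amounts (n = n₀ + ν ξ):
  A: 144 − 1(63.1) = 80.9
  D: 163 − 2(63.1) = 36.8
  B: 0 + 1(63.1) = 63.1
  C: 0 + 1(63.1) = 63.1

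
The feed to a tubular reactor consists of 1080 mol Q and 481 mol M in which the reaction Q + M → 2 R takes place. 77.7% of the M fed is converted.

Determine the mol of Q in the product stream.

M reacted = 0.777 × 481 = 373.7 mol; ν_M = −1, so ξ = 373.7/1 = 373.7 mol.
Outlet amounts (n = n₀ + ν ξ):
  Q: 1080 − 1(373.7) = 706.3
  M: 481 − 1(373.7) = 107.3
  R: 0 + 2(373.7) = 747.5

706 mol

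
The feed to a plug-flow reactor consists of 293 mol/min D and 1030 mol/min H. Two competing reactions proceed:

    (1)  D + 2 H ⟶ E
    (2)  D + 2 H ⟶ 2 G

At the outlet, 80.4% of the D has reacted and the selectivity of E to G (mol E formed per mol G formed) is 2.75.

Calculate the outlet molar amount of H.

Conversion of D: D consumed = 0.804 × 293 = 235.6 mol/min = 1ξ₁ + 1ξ₂.
Selectivity: 1ξ₁ / (2ξ₂) = 2.75 → ξ₁ = 5.5 ξ₂.
Substitute: (1·5.5 + 1) ξ₂ = 235.6 → ξ₂ = 36.24 mol/min, ξ₁ = 199.3 mol/min.
Outlet amounts (n = n₀ + Σ ν·ξ):
  D: 293 − 1(199.3) − 1(36.24) = 57.43
  H: 1030 − 2(199.3) − 2(36.24) = 558.9
  E: 0 + 1(199.3) = 199.3
  G: 0 + 2(36.24) = 72.48

559 mol/min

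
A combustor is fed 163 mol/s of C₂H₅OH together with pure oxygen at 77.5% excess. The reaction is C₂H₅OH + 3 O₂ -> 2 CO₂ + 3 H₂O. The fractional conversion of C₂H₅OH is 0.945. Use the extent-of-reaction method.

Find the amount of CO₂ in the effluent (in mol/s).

Stoichiometric O₂ = 3 × 163 = 489 mol/s; O₂ fed = 489 × 1.775 = 868 mol/s.
Fuel reacted = 0.945 × 163 → ξ = 154 mol/s.
Outlet (n = n₀ + ν ξ):
  C₂H₅OH: 163 − 1(154) = 8.965
  O₂: 868 − 3(154) = 405.9
  CO₂: 0 + 2(154) = 308.1
  H₂O: 0 + 3(154) = 462.1

308 mol/s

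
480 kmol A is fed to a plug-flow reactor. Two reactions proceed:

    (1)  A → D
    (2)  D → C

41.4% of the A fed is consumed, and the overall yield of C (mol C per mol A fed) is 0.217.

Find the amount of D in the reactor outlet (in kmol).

Conversion of A: A consumed = 1ξ₁ = 0.414 × 480 → ξ₁ = 198.7 kmol.
Yield of C: 1ξ₂ / 480 = 0.217 → ξ₂ = 104.2 kmol.
Outlet amounts (n = n₀ + Σ ν·ξ):
  A: 480 − 1(198.7) = 281.3
  D: 0 + 1(198.7) − 1(104.2) = 94.56
  C: 0 + 1(104.2) = 104.2

94.6 kmol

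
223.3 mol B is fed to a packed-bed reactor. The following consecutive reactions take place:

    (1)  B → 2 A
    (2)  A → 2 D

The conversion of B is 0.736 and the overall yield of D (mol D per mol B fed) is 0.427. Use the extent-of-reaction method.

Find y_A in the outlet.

Conversion of B: B consumed = 1ξ₁ = 0.736 × 223.3 → ξ₁ = 164.3 mol.
Yield of D: 2ξ₂ / 223.3 = 0.427 → ξ₂ = 47.67 mol.
Outlet amounts (n = n₀ + Σ ν·ξ):
  B: 223.3 − 1(164.3) = 58.95
  A: 0 + 2(164.3) − 1(47.67) = 281
  D: 0 + 2(47.67) = 95.35
Total out = 435.3 mol; y_A = 281 / 435.3 = 0.6456.

0.646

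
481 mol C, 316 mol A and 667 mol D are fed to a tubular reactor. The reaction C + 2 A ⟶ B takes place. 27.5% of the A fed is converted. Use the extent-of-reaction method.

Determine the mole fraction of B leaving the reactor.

0.0316

A reacted = 0.275 × 316 = 86.9 mol; ν_A = −2, so ξ = 86.9/2 = 43.45 mol.
Outlet amounts (n = n₀ + ν ξ):
  C: 481 − 1(43.45) = 437.6
  A: 316 − 2(43.45) = 229.1
  B: 0 + 1(43.45) = 43.45
  D: 667 (inert)
Total out = 1377 mol; y_B = 43.45 / 1377 = 0.03155.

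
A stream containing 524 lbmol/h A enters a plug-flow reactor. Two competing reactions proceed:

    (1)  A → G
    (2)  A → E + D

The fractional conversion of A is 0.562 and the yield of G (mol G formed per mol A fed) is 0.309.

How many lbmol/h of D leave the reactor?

Yield of G: 1ξ₁ / 524 = 0.309 → ξ₁ = 161.9 lbmol/h.
Conversion of A: 1ξ₁ + 1ξ₂ = 0.562 × 524 = 294.5 → ξ₂ = 132.6 lbmol/h.
Outlet amounts (n = n₀ + Σ ν·ξ):
  A: 524 − 1(161.9) − 1(132.6) = 229.5
  G: 0 + 1(161.9) = 161.9
  E: 0 + 1(132.6) = 132.6
  D: 0 + 1(132.6) = 132.6

133 lbmol/h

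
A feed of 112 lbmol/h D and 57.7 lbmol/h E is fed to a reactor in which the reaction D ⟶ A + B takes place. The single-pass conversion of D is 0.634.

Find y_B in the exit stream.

0.295

D reacted = 0.634 × 112 = 71.01 lbmol/h; ν_D = −1, so ξ = 71.01/1 = 71.01 lbmol/h.
Outlet amounts (n = n₀ + ν ξ):
  D: 112 − 1(71.01) = 40.99
  A: 0 + 1(71.01) = 71.01
  B: 0 + 1(71.01) = 71.01
  E: 57.7 (inert)
Total out = 240.7 lbmol/h; y_B = 71.01 / 240.7 = 0.295.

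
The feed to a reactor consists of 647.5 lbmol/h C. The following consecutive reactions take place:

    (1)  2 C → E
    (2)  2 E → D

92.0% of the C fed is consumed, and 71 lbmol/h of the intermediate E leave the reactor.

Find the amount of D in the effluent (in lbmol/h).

113 lbmol/h

Conversion of C: C consumed = 2ξ₁ = 0.92 × 647.5 → ξ₁ = 297.9 lbmol/h.
E balance: n_E = 0 + 1ξ₁ − 2ξ₂ = 71 → ξ₂ = (1·297.9 − 71)/2 = 113.4 lbmol/h.
Outlet amounts (n = n₀ + Σ ν·ξ):
  C: 647.5 − 2(297.9) = 51.8
  E: 0 + 1(297.9) − 2(113.4) = 71
  D: 0 + 1(113.4) = 113.4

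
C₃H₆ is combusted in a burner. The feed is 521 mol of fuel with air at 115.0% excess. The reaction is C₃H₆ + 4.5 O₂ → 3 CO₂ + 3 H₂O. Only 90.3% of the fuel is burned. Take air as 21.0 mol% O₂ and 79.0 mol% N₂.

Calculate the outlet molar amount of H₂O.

1410 mol

Stoichiometric O₂ = 4.5 × 521 = 2344 mol; O₂ fed = 2344 × 2.150 = 5041 mol.
N₂ fed = 5041 × 79/21 = 18960 mol.
Fuel reacted = 0.903 × 521 → ξ = 470.5 mol.
Outlet (n = n₀ + ν ξ):
  C₃H₆: 521 − 1(470.5) = 50.54
  O₂: 5041 − 4.5(470.5) = 2924
  N₂: 18960 (inert)
  CO₂: 0 + 3(470.5) = 1411
  H₂O: 0 + 3(470.5) = 1411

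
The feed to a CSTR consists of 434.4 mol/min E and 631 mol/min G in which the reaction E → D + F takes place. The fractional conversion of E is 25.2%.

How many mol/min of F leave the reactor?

E reacted = 0.252 × 434.4 = 109.5 mol/min; ν_E = −1, so ξ = 109.5/1 = 109.5 mol/min.
Outlet amounts (n = n₀ + ν ξ):
  E: 434.4 − 1(109.5) = 324.9
  D: 0 + 1(109.5) = 109.5
  F: 0 + 1(109.5) = 109.5
  G: 631 (inert)

109 mol/min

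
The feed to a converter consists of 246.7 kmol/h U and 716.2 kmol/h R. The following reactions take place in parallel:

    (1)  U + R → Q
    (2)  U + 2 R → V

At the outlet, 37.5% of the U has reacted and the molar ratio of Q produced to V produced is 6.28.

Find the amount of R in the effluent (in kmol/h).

611 kmol/h

Conversion of U: U consumed = 0.375 × 246.7 = 92.51 kmol/h = 1ξ₁ + 1ξ₂.
Selectivity: 1ξ₁ / (1ξ₂) = 6.28 → ξ₁ = 6.28 ξ₂.
Substitute: (1·6.28 + 1) ξ₂ = 92.51 → ξ₂ = 12.71 kmol/h, ξ₁ = 79.8 kmol/h.
Outlet amounts (n = n₀ + Σ ν·ξ):
  U: 246.7 − 1(79.8) − 1(12.71) = 154.2
  R: 716.2 − 1(79.8) − 2(12.71) = 611
  Q: 0 + 1(79.8) = 79.8
  V: 0 + 1(12.71) = 12.71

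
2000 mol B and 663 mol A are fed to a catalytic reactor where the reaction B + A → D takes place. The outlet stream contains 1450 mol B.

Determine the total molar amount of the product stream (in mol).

2110 mol

For B: n = n₀ − 1ξ → 1450 = 2000 − 1ξ, giving ξ = 550 mol.
Outlet amounts (n = n₀ + ν ξ):
  B: 2000 − 1(550) = 1450
  A: 663 − 1(550) = 113
  D: 0 + 1(550) = 550
Total out = 1450 + 113 + 550 = 2113 mol.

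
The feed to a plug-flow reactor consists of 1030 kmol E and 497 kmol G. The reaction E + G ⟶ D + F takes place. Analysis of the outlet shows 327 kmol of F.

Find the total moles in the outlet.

For F: n = n₀ + 1ξ → 327 = 0 + 1ξ, giving ξ = 327 kmol.
Outlet amounts (n = n₀ + ν ξ):
  E: 1030 − 1(327) = 703
  G: 497 − 1(327) = 170
  D: 0 + 1(327) = 327
  F: 0 + 1(327) = 327
Total out = 703 + 170 + 327 + 327 = 1527 kmol.

1530 kmol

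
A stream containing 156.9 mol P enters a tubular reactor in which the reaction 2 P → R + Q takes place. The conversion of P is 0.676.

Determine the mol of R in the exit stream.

P reacted = 0.676 × 156.9 = 106.1 mol; ν_P = −2, so ξ = 106.1/2 = 53.03 mol.
Outlet amounts (n = n₀ + ν ξ):
  P: 156.9 − 2(53.03) = 50.84
  R: 0 + 1(53.03) = 53.03
  Q: 0 + 1(53.03) = 53.03

53 mol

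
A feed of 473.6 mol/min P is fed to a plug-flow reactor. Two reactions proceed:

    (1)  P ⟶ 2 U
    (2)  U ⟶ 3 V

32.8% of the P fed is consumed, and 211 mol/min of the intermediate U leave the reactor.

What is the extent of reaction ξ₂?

ξ₂ = 99.7 mol/min

Conversion of P: P consumed = 1ξ₁ = 0.328 × 473.6 → ξ₁ = 155.3 mol/min.
U balance: n_U = 0 + 2ξ₁ − 1ξ₂ = 211 → ξ₂ = (2·155.3 − 211)/1 = 99.68 mol/min.
Outlet amounts (n = n₀ + Σ ν·ξ):
  P: 473.6 − 1(155.3) = 318.3
  U: 0 + 2(155.3) − 1(99.68) = 211
  V: 0 + 3(99.68) = 299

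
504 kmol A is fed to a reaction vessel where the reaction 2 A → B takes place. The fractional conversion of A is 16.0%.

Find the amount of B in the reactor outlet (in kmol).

A reacted = 0.16 × 504 = 80.64 kmol; ν_A = −2, so ξ = 80.64/2 = 40.32 kmol.
Outlet amounts (n = n₀ + ν ξ):
  A: 504 − 2(40.32) = 423.4
  B: 0 + 1(40.32) = 40.32

40.3 kmol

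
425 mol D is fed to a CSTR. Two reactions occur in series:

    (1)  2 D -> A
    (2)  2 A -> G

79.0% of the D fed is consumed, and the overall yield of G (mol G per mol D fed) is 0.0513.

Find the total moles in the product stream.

235 mol

Conversion of D: D consumed = 2ξ₁ = 0.79 × 425 → ξ₁ = 167.9 mol.
Yield of G: 1ξ₂ / 425 = 0.0513 → ξ₂ = 21.8 mol.
Outlet amounts (n = n₀ + Σ ν·ξ):
  D: 425 − 2(167.9) = 89.25
  A: 0 + 1(167.9) − 2(21.8) = 124.3
  G: 0 + 1(21.8) = 21.8
Total out = 89.25 + 124.3 + 21.8 = 235.3 mol.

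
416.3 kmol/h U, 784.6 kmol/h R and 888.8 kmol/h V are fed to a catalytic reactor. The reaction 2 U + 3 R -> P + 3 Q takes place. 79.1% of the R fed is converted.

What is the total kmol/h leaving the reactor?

R reacted = 0.791 × 784.6 = 620.6 kmol/h; ν_R = −3, so ξ = 620.6/3 = 206.9 kmol/h.
Outlet amounts (n = n₀ + ν ξ):
  U: 416.3 − 2(206.9) = 2.554
  R: 784.6 − 3(206.9) = 164
  P: 0 + 1(206.9) = 206.9
  Q: 0 + 3(206.9) = 620.6
  V: 888.8 (inert)
Total out = 2.554 + 164 + 206.9 + 620.6 + 888.8 = 1883 kmol/h.

1880 kmol/h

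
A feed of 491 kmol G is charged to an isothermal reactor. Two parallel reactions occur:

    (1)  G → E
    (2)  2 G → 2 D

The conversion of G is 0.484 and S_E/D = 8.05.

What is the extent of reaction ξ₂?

ξ₂ = 13.1 kmol

Conversion of G: G consumed = 0.484 × 491 = 237.6 kmol = 1ξ₁ + 2ξ₂.
Selectivity: 1ξ₁ / (2ξ₂) = 8.05 → ξ₁ = 16.1 ξ₂.
Substitute: (1·16.1 + 2) ξ₂ = 237.6 → ξ₂ = 13.13 kmol, ξ₁ = 211.4 kmol.
Outlet amounts (n = n₀ + Σ ν·ξ):
  G: 491 − 1(211.4) − 2(13.13) = 253.4
  E: 0 + 1(211.4) = 211.4
  D: 0 + 2(13.13) = 26.26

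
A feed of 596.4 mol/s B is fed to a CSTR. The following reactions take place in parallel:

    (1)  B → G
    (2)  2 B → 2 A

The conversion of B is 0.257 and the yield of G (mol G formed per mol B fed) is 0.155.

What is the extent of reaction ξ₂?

ξ₂ = 30.4 mol/s

Yield of G: 1ξ₁ / 596.4 = 0.155 → ξ₁ = 92.44 mol/s.
Conversion of B: 1ξ₁ + 2ξ₂ = 0.257 × 596.4 = 153.3 → ξ₂ = 30.42 mol/s.
Outlet amounts (n = n₀ + Σ ν·ξ):
  B: 596.4 − 1(92.44) − 2(30.42) = 443.1
  G: 0 + 1(92.44) = 92.44
  A: 0 + 2(30.42) = 60.83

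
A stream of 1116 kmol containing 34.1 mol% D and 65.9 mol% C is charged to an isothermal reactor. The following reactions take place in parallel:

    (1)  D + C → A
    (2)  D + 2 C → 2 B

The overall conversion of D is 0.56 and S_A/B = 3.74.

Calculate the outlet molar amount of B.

50.3 kmol

Conversion of D: D consumed = 0.56 × 380.6 = 213.1 kmol = 1ξ₁ + 1ξ₂.
Selectivity: 1ξ₁ / (2ξ₂) = 3.74 → ξ₁ = 7.48 ξ₂.
Substitute: (1·7.48 + 1) ξ₂ = 213.1 → ξ₂ = 25.13 kmol, ξ₁ = 188 kmol.
Outlet amounts (n = n₀ + Σ ν·ξ):
  D: 380.6 − 1(188) − 1(25.13) = 167.4
  C: 735.4 − 1(188) − 2(25.13) = 497.2
  A: 0 + 1(188) = 188
  B: 0 + 2(25.13) = 50.26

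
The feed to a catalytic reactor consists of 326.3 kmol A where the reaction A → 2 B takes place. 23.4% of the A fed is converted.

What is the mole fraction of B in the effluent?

0.379

A reacted = 0.234 × 326.3 = 76.35 kmol; ν_A = −1, so ξ = 76.35/1 = 76.35 kmol.
Outlet amounts (n = n₀ + ν ξ):
  A: 326.3 − 1(76.35) = 249.9
  B: 0 + 2(76.35) = 152.7
Total out = 402.7 kmol; y_B = 152.7 / 402.7 = 0.3793.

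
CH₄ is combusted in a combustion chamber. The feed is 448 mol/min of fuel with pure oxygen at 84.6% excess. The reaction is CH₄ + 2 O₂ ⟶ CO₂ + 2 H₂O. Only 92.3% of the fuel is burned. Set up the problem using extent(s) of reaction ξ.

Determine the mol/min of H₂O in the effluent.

Stoichiometric O₂ = 2 × 448 = 896 mol/min; O₂ fed = 896 × 1.846 = 1654 mol/min.
Fuel reacted = 0.923 × 448 → ξ = 413.5 mol/min.
Outlet (n = n₀ + ν ξ):
  CH₄: 448 − 1(413.5) = 34.5
  O₂: 1654 − 2(413.5) = 827
  CO₂: 0 + 1(413.5) = 413.5
  H₂O: 0 + 2(413.5) = 827

827 mol/min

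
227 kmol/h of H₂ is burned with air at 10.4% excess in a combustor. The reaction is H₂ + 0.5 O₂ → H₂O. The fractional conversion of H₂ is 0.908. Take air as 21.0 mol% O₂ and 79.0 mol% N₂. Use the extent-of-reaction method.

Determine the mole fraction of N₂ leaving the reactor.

Stoichiometric O₂ = 0.5 × 227 = 113.5 kmol/h; O₂ fed = 113.5 × 1.104 = 125.3 kmol/h.
N₂ fed = 125.3 × 79/21 = 471.4 kmol/h.
Fuel reacted = 0.908 × 227 → ξ = 206.1 kmol/h.
Outlet (n = n₀ + ν ξ):
  H₂: 227 − 1(206.1) = 20.88
  O₂: 125.3 − 0.5(206.1) = 22.25
  N₂: 471.4 (inert)
  H₂O: 0 + 1(206.1) = 206.1
Total out = 720.6 kmol/h; y_N₂ = 471.4 / 720.6 = 0.6541.

0.654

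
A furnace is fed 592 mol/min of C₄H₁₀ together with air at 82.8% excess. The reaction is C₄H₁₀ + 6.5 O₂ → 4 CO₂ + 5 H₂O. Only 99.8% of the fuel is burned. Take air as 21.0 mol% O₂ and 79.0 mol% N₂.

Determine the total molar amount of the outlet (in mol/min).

Stoichiometric O₂ = 6.5 × 592 = 3848 mol/min; O₂ fed = 3848 × 1.828 = 7034 mol/min.
N₂ fed = 7034 × 79/21 = 26460 mol/min.
Fuel reacted = 0.998 × 592 → ξ = 590.8 mol/min.
Outlet (n = n₀ + ν ξ):
  C₄H₁₀: 592 − 1(590.8) = 1.184
  O₂: 7034 − 6.5(590.8) = 3194
  N₂: 26460 (inert)
  CO₂: 0 + 4(590.8) = 2363
  H₂O: 0 + 5(590.8) = 2954
Total out = 1.184 + 3194 + 26460 + 2363 + 2954 = 34970 mol/min.

35000 mol/min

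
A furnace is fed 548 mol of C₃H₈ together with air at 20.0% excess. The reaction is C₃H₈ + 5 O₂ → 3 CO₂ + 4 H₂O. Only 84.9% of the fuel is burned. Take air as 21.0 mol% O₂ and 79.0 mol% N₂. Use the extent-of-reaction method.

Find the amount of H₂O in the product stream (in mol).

Stoichiometric O₂ = 5 × 548 = 2740 mol; O₂ fed = 2740 × 1.200 = 3288 mol.
N₂ fed = 3288 × 79/21 = 12370 mol.
Fuel reacted = 0.849 × 548 → ξ = 465.3 mol.
Outlet (n = n₀ + ν ξ):
  C₃H₈: 548 − 1(465.3) = 82.75
  O₂: 3288 − 5(465.3) = 961.7
  N₂: 12370 (inert)
  CO₂: 0 + 3(465.3) = 1396
  H₂O: 0 + 4(465.3) = 1861

1860 mol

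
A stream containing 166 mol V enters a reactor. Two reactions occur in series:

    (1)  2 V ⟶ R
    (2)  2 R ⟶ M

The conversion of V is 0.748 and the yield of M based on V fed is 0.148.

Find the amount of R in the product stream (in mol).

12.9 mol

Conversion of V: V consumed = 2ξ₁ = 0.748 × 166 → ξ₁ = 62.08 mol.
Yield of M: 1ξ₂ / 166 = 0.148 → ξ₂ = 24.57 mol.
Outlet amounts (n = n₀ + Σ ν·ξ):
  V: 166 − 2(62.08) = 41.83
  R: 0 + 1(62.08) − 2(24.57) = 12.95
  M: 0 + 1(24.57) = 24.57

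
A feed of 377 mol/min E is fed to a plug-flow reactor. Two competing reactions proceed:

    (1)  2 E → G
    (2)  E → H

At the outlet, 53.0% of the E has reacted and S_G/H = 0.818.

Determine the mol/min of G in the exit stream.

Conversion of E: E consumed = 0.53 × 377 = 199.8 mol/min = 2ξ₁ + 1ξ₂.
Selectivity: 1ξ₁ / (1ξ₂) = 0.818 → ξ₁ = 0.818 ξ₂.
Substitute: (2·0.818 + 1) ξ₂ = 199.8 → ξ₂ = 75.8 mol/min, ξ₁ = 62 mol/min.
Outlet amounts (n = n₀ + Σ ν·ξ):
  E: 377 − 2(62) − 1(75.8) = 177.2
  G: 0 + 1(62) = 62
  H: 0 + 1(75.8) = 75.8

62 mol/min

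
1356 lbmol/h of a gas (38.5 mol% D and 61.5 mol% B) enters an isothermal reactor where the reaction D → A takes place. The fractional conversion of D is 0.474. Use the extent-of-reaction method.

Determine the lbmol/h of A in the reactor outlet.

D reacted = 0.474 × 522.1 = 247.5 lbmol/h; ν_D = −1, so ξ = 247.5/1 = 247.5 lbmol/h.
Outlet amounts (n = n₀ + ν ξ):
  D: 522.1 − 1(247.5) = 274.6
  A: 0 + 1(247.5) = 247.5
  B: 833.9 (inert)

247 lbmol/h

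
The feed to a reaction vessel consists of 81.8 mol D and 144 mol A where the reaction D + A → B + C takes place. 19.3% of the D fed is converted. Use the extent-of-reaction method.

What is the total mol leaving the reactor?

D reacted = 0.193 × 81.8 = 15.79 mol; ν_D = −1, so ξ = 15.79/1 = 15.79 mol.
Outlet amounts (n = n₀ + ν ξ):
  D: 81.8 − 1(15.79) = 66.01
  A: 144 − 1(15.79) = 128.2
  B: 0 + 1(15.79) = 15.79
  C: 0 + 1(15.79) = 15.79
Total out = 66.01 + 128.2 + 15.79 + 15.79 = 225.8 mol.

226 mol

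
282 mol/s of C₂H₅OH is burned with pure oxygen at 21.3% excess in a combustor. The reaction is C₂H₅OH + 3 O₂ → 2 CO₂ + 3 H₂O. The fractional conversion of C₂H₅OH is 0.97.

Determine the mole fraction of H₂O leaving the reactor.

0.519

Stoichiometric O₂ = 3 × 282 = 846 mol/s; O₂ fed = 846 × 1.213 = 1026 mol/s.
Fuel reacted = 0.97 × 282 → ξ = 273.5 mol/s.
Outlet (n = n₀ + ν ξ):
  C₂H₅OH: 282 − 1(273.5) = 8.46
  O₂: 1026 − 3(273.5) = 205.6
  CO₂: 0 + 2(273.5) = 547.1
  H₂O: 0 + 3(273.5) = 820.6
Total out = 1582 mol/s; y_H₂O = 820.6 / 1582 = 0.5188.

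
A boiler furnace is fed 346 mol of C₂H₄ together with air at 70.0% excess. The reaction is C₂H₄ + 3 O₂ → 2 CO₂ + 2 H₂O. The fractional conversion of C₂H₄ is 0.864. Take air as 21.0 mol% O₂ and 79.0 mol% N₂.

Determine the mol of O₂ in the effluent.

Stoichiometric O₂ = 3 × 346 = 1038 mol; O₂ fed = 1038 × 1.700 = 1765 mol.
N₂ fed = 1765 × 79/21 = 6638 mol.
Fuel reacted = 0.864 × 346 → ξ = 298.9 mol.
Outlet (n = n₀ + ν ξ):
  C₂H₄: 346 − 1(298.9) = 47.06
  O₂: 1765 − 3(298.9) = 867.8
  N₂: 6638 (inert)
  CO₂: 0 + 2(298.9) = 597.9
  H₂O: 0 + 2(298.9) = 597.9

868 mol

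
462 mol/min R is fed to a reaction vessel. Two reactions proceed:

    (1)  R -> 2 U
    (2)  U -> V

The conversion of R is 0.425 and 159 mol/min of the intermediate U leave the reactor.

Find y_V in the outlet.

0.355

Conversion of R: R consumed = 1ξ₁ = 0.425 × 462 → ξ₁ = 196.3 mol/min.
U balance: n_U = 0 + 2ξ₁ − 1ξ₂ = 159 → ξ₂ = (2·196.3 − 159)/1 = 233.7 mol/min.
Outlet amounts (n = n₀ + Σ ν·ξ):
  R: 462 − 1(196.3) = 265.6
  U: 0 + 2(196.3) − 1(233.7) = 159
  V: 0 + 1(233.7) = 233.7
Total out = 658.3 mol/min; y_V = 233.7 / 658.3 = 0.355.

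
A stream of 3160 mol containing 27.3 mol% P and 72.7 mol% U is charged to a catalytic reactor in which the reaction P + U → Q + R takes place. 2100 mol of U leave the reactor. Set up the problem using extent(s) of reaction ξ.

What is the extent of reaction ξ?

For U: n = n₀ − 1ξ → 2100 = 2297 − 1ξ, giving ξ = 197.3 mol.
Outlet amounts (n = n₀ + ν ξ):
  P: 862.7 − 1(197.3) = 665.4
  U: 2297 − 1(197.3) = 2100
  Q: 0 + 1(197.3) = 197.3
  R: 0 + 1(197.3) = 197.3

ξ = 197 mol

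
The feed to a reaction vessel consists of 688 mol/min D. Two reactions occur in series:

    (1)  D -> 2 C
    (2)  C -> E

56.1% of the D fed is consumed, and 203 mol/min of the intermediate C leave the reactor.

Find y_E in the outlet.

0.53

Conversion of D: D consumed = 1ξ₁ = 0.561 × 688 → ξ₁ = 386 mol/min.
C balance: n_C = 0 + 2ξ₁ − 1ξ₂ = 203 → ξ₂ = (2·386 − 203)/1 = 568.9 mol/min.
Outlet amounts (n = n₀ + Σ ν·ξ):
  D: 688 − 1(386) = 302
  C: 0 + 2(386) − 1(568.9) = 203
  E: 0 + 1(568.9) = 568.9
Total out = 1074 mol/min; y_E = 568.9 / 1074 = 0.5298.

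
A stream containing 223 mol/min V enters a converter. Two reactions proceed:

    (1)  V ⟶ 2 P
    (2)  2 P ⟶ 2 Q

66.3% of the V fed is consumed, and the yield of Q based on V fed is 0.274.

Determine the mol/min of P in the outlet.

Conversion of V: V consumed = 1ξ₁ = 0.663 × 223 → ξ₁ = 147.8 mol/min.
Yield of Q: 2ξ₂ / 223 = 0.274 → ξ₂ = 30.55 mol/min.
Outlet amounts (n = n₀ + Σ ν·ξ):
  V: 223 − 1(147.8) = 75.15
  P: 0 + 2(147.8) − 2(30.55) = 234.6
  Q: 0 + 2(30.55) = 61.1

235 mol/min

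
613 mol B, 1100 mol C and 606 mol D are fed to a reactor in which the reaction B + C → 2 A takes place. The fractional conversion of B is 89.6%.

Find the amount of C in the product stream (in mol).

B reacted = 0.896 × 613 = 549.2 mol; ν_B = −1, so ξ = 549.2/1 = 549.2 mol.
Outlet amounts (n = n₀ + ν ξ):
  B: 613 − 1(549.2) = 63.75
  C: 1100 − 1(549.2) = 550.8
  A: 0 + 2(549.2) = 1098
  D: 606 (inert)

551 mol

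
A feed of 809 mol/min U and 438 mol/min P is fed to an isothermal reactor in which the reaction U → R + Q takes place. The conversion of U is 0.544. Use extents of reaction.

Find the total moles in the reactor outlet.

1690 mol/min

U reacted = 0.544 × 809 = 440.1 mol/min; ν_U = −1, so ξ = 440.1/1 = 440.1 mol/min.
Outlet amounts (n = n₀ + ν ξ):
  U: 809 − 1(440.1) = 368.9
  R: 0 + 1(440.1) = 440.1
  Q: 0 + 1(440.1) = 440.1
  P: 438 (inert)
Total out = 368.9 + 440.1 + 440.1 + 438 = 1687 mol/min.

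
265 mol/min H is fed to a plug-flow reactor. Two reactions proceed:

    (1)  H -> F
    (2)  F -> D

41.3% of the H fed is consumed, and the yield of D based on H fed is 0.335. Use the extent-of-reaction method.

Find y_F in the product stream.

0.078

Conversion of H: H consumed = 1ξ₁ = 0.413 × 265 → ξ₁ = 109.4 mol/min.
Yield of D: 1ξ₂ / 265 = 0.335 → ξ₂ = 88.78 mol/min.
Outlet amounts (n = n₀ + Σ ν·ξ):
  H: 265 − 1(109.4) = 155.6
  F: 0 + 1(109.4) − 1(88.78) = 20.67
  D: 0 + 1(88.78) = 88.78
Total out = 265 mol/min; y_F = 20.67 / 265 = 0.078.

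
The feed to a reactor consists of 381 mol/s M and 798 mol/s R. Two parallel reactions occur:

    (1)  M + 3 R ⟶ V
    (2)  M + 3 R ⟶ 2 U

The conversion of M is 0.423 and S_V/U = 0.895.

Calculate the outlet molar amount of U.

116 mol/s

Conversion of M: M consumed = 0.423 × 381 = 161.2 mol/s = 1ξ₁ + 1ξ₂.
Selectivity: 1ξ₁ / (2ξ₂) = 0.895 → ξ₁ = 1.79 ξ₂.
Substitute: (1·1.79 + 1) ξ₂ = 161.2 → ξ₂ = 57.76 mol/s, ξ₁ = 103.4 mol/s.
Outlet amounts (n = n₀ + Σ ν·ξ):
  M: 381 − 1(103.4) − 1(57.76) = 219.8
  R: 798 − 3(103.4) − 3(57.76) = 314.5
  V: 0 + 1(103.4) = 103.4
  U: 0 + 2(57.76) = 115.5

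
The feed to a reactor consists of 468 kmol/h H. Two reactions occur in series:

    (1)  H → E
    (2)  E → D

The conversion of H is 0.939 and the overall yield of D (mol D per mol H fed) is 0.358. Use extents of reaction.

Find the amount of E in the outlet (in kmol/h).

Conversion of H: H consumed = 1ξ₁ = 0.939 × 468 → ξ₁ = 439.5 kmol/h.
Yield of D: 1ξ₂ / 468 = 0.358 → ξ₂ = 167.5 kmol/h.
Outlet amounts (n = n₀ + Σ ν·ξ):
  H: 468 − 1(439.5) = 28.55
  E: 0 + 1(439.5) − 1(167.5) = 271.9
  D: 0 + 1(167.5) = 167.5

272 kmol/h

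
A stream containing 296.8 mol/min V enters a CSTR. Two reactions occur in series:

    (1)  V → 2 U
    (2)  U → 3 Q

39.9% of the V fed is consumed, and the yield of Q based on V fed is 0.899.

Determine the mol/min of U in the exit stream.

148 mol/min

Conversion of V: V consumed = 1ξ₁ = 0.399 × 296.8 → ξ₁ = 118.4 mol/min.
Yield of Q: 3ξ₂ / 296.8 = 0.899 → ξ₂ = 88.94 mol/min.
Outlet amounts (n = n₀ + Σ ν·ξ):
  V: 296.8 − 1(118.4) = 178.4
  U: 0 + 2(118.4) − 1(88.94) = 147.9
  Q: 0 + 3(88.94) = 266.8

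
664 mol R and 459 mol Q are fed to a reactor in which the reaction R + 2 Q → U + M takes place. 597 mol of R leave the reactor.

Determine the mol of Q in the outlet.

325 mol

For R: n = n₀ − 1ξ → 597 = 664 − 1ξ, giving ξ = 67 mol.
Outlet amounts (n = n₀ + ν ξ):
  R: 664 − 1(67) = 597
  Q: 459 − 2(67) = 325
  U: 0 + 1(67) = 67
  M: 0 + 1(67) = 67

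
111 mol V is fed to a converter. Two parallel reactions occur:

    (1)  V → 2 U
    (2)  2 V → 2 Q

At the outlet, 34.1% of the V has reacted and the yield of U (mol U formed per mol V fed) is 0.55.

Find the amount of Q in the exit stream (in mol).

7.33 mol

Yield of U: 2ξ₁ / 111 = 0.55 → ξ₁ = 30.53 mol.
Conversion of V: 1ξ₁ + 2ξ₂ = 0.341 × 111 = 37.85 → ξ₂ = 3.663 mol.
Outlet amounts (n = n₀ + Σ ν·ξ):
  V: 111 − 1(30.53) − 2(3.663) = 73.15
  U: 0 + 2(30.53) = 61.05
  Q: 0 + 2(3.663) = 7.326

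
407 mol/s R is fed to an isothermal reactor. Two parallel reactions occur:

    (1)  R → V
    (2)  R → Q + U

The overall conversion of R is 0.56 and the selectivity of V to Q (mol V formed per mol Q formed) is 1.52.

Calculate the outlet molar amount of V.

Conversion of R: R consumed = 0.56 × 407 = 227.9 mol/s = 1ξ₁ + 1ξ₂.
Selectivity: 1ξ₁ / (1ξ₂) = 1.52 → ξ₁ = 1.52 ξ₂.
Substitute: (1·1.52 + 1) ξ₂ = 227.9 → ξ₂ = 90.44 mol/s, ξ₁ = 137.5 mol/s.
Outlet amounts (n = n₀ + Σ ν·ξ):
  R: 407 − 1(137.5) − 1(90.44) = 179.1
  V: 0 + 1(137.5) = 137.5
  Q: 0 + 1(90.44) = 90.44
  U: 0 + 1(90.44) = 90.44

137 mol/s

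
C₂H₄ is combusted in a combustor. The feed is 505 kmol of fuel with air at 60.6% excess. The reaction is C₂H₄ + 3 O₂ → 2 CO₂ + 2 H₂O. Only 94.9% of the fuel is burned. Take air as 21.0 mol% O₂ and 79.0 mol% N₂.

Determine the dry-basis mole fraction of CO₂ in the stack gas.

0.0861

Stoichiometric O₂ = 3 × 505 = 1515 kmol; O₂ fed = 1515 × 1.606 = 2433 kmol.
N₂ fed = 2433 × 79/21 = 9153 kmol.
Fuel reacted = 0.949 × 505 → ξ = 479.2 kmol.
Outlet (n = n₀ + ν ξ):
  C₂H₄: 505 − 1(479.2) = 25.75
  O₂: 2433 − 3(479.2) = 995.4
  N₂: 9153 (inert)
  CO₂: 0 + 2(479.2) = 958.5
  H₂O: 0 + 2(479.2) = 958.5
Dry total = 11130 kmol; y_CO₂ (dry) = 958.5 / 11130 = 0.0861.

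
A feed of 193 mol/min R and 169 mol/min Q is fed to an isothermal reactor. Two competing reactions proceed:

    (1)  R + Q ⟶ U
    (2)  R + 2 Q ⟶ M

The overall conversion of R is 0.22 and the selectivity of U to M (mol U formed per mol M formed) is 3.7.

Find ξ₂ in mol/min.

Conversion of R: R consumed = 0.22 × 193 = 42.46 mol/min = 1ξ₁ + 1ξ₂.
Selectivity: 1ξ₁ / (1ξ₂) = 3.7 → ξ₁ = 3.7 ξ₂.
Substitute: (1·3.7 + 1) ξ₂ = 42.46 → ξ₂ = 9.034 mol/min, ξ₁ = 33.43 mol/min.
Outlet amounts (n = n₀ + Σ ν·ξ):
  R: 193 − 1(33.43) − 1(9.034) = 150.5
  Q: 169 − 1(33.43) − 2(9.034) = 117.5
  U: 0 + 1(33.43) = 33.43
  M: 0 + 1(9.034) = 9.034

ξ₂ = 9.03 mol/min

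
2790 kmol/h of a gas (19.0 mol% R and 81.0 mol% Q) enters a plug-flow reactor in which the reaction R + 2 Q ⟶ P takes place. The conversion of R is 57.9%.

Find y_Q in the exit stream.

R reacted = 0.579 × 530.1 = 306.9 kmol/h; ν_R = −1, so ξ = 306.9/1 = 306.9 kmol/h.
Outlet amounts (n = n₀ + ν ξ):
  R: 530.1 − 1(306.9) = 223.2
  Q: 2260 − 2(306.9) = 1646
  P: 0 + 1(306.9) = 306.9
Total out = 2176 kmol/h; y_Q = 1646 / 2176 = 0.7564.

0.756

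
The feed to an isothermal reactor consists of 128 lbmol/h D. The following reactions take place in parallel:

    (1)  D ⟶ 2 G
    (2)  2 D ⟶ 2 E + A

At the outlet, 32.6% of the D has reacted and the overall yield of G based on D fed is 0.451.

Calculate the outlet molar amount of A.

Yield of G: 2ξ₁ / 128 = 0.451 → ξ₁ = 28.86 lbmol/h.
Conversion of D: 1ξ₁ + 2ξ₂ = 0.326 × 128 = 41.73 → ξ₂ = 6.432 lbmol/h.
Outlet amounts (n = n₀ + Σ ν·ξ):
  D: 128 − 1(28.86) − 2(6.432) = 86.27
  G: 0 + 2(28.86) = 57.73
  E: 0 + 2(6.432) = 12.86
  A: 0 + 1(6.432) = 6.432

6.43 lbmol/h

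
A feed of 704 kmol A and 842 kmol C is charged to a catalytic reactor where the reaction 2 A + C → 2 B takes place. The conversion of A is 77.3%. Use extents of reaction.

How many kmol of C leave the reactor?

A reacted = 0.773 × 704 = 544.2 kmol; ν_A = −2, so ξ = 544.2/2 = 272.1 kmol.
Outlet amounts (n = n₀ + ν ξ):
  A: 704 − 2(272.1) = 159.8
  C: 842 − 1(272.1) = 569.9
  B: 0 + 2(272.1) = 544.2

570 kmol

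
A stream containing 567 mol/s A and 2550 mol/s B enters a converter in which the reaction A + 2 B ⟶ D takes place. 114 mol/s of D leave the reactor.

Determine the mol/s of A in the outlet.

453 mol/s

For D: n = n₀ + 1ξ → 114 = 0 + 1ξ, giving ξ = 114 mol/s.
Outlet amounts (n = n₀ + ν ξ):
  A: 567 − 1(114) = 453
  B: 2550 − 2(114) = 2322
  D: 0 + 1(114) = 114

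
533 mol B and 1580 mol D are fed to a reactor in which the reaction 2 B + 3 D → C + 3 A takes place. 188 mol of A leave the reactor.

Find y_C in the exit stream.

For A: n = n₀ + 3ξ → 188 = 0 + 3ξ, giving ξ = 62.67 mol.
Outlet amounts (n = n₀ + ν ξ):
  B: 533 − 2(62.67) = 407.7
  D: 1580 − 3(62.67) = 1392
  C: 0 + 1(62.67) = 62.67
  A: 0 + 3(62.67) = 188
Total out = 2050 mol; y_C = 62.67 / 2050 = 0.03056.

0.0306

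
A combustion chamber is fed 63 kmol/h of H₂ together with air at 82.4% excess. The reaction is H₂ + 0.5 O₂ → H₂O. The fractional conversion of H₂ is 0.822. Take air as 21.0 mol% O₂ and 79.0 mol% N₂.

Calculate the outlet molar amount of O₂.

31.6 kmol/h

Stoichiometric O₂ = 0.5 × 63 = 31.5 kmol/h; O₂ fed = 31.5 × 1.824 = 57.46 kmol/h.
N₂ fed = 57.46 × 79/21 = 216.1 kmol/h.
Fuel reacted = 0.822 × 63 → ξ = 51.79 kmol/h.
Outlet (n = n₀ + ν ξ):
  H₂: 63 − 1(51.79) = 11.21
  O₂: 57.46 − 0.5(51.79) = 31.56
  N₂: 216.1 (inert)
  H₂O: 0 + 1(51.79) = 51.79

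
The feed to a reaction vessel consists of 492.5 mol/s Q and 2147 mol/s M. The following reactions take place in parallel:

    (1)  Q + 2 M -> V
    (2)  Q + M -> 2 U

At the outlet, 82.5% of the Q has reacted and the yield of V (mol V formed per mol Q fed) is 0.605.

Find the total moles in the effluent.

Yield of V: 1ξ₁ / 492.5 = 0.605 → ξ₁ = 298 mol/s.
Conversion of Q: 1ξ₁ + 1ξ₂ = 0.825 × 492.5 = 406.3 → ξ₂ = 108.4 mol/s.
Outlet amounts (n = n₀ + Σ ν·ξ):
  Q: 492.5 − 1(298) − 1(108.4) = 86.19
  M: 2147 − 2(298) − 1(108.4) = 1443
  V: 0 + 1(298) = 298
  U: 0 + 2(108.4) = 216.7
Total out = 86.19 + 1443 + 298 + 216.7 = 2044 mol/s.

2040 mol/s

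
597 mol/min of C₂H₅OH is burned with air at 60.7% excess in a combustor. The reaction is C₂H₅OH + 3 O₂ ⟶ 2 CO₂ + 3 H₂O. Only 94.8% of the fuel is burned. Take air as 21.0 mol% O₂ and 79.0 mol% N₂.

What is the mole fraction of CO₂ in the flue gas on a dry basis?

Stoichiometric O₂ = 3 × 597 = 1791 mol/min; O₂ fed = 1791 × 1.607 = 2878 mol/min.
N₂ fed = 2878 × 79/21 = 10830 mol/min.
Fuel reacted = 0.948 × 597 → ξ = 566 mol/min.
Outlet (n = n₀ + ν ξ):
  C₂H₅OH: 597 − 1(566) = 31.04
  O₂: 2878 − 3(566) = 1180
  N₂: 10830 (inert)
  CO₂: 0 + 2(566) = 1132
  H₂O: 0 + 3(566) = 1698
Dry total = 13170 mol/min; y_CO₂ (dry) = 1132 / 13170 = 0.08594.

0.0859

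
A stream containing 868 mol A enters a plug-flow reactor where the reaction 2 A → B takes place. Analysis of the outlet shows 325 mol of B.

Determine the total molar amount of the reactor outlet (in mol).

For B: n = n₀ + 1ξ → 325 = 0 + 1ξ, giving ξ = 325 mol.
Outlet amounts (n = n₀ + ν ξ):
  A: 868 − 2(325) = 218
  B: 0 + 1(325) = 325
Total out = 218 + 325 = 543 mol.

543 mol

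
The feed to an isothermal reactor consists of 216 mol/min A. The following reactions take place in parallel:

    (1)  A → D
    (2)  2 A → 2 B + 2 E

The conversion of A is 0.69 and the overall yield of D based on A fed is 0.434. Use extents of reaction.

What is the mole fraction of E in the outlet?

Yield of D: 1ξ₁ / 216 = 0.434 → ξ₁ = 93.74 mol/min.
Conversion of A: 1ξ₁ + 2ξ₂ = 0.69 × 216 = 149 → ξ₂ = 27.65 mol/min.
Outlet amounts (n = n₀ + Σ ν·ξ):
  A: 216 − 1(93.74) − 2(27.65) = 66.96
  D: 0 + 1(93.74) = 93.74
  B: 0 + 2(27.65) = 55.3
  E: 0 + 2(27.65) = 55.3
Total out = 271.3 mol/min; y_E = 55.3 / 271.3 = 0.2038.

0.204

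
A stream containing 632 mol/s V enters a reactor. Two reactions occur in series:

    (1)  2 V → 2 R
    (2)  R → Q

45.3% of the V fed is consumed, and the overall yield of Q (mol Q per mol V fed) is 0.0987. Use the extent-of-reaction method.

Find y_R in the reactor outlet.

Conversion of V: V consumed = 2ξ₁ = 0.453 × 632 → ξ₁ = 143.1 mol/s.
Yield of Q: 1ξ₂ / 632 = 0.0987 → ξ₂ = 62.38 mol/s.
Outlet amounts (n = n₀ + Σ ν·ξ):
  V: 632 − 2(143.1) = 345.7
  R: 0 + 2(143.1) − 1(62.38) = 223.9
  Q: 0 + 1(62.38) = 62.38
Total out = 632 mol/s; y_R = 223.9 / 632 = 0.3543.

0.354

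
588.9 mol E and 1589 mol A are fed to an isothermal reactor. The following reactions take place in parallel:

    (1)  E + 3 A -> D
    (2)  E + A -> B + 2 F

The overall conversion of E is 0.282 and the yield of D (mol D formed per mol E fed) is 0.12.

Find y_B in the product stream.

0.0463

Yield of D: 1ξ₁ / 588.9 = 0.12 → ξ₁ = 70.67 mol.
Conversion of E: 1ξ₁ + 1ξ₂ = 0.282 × 588.9 = 166.1 → ξ₂ = 95.4 mol.
Outlet amounts (n = n₀ + Σ ν·ξ):
  E: 588.9 − 1(70.67) − 1(95.4) = 422.8
  A: 1589 − 3(70.67) − 1(95.4) = 1282
  D: 0 + 1(70.67) = 70.67
  B: 0 + 1(95.4) = 95.4
  F: 0 + 2(95.4) = 190.8
Total out = 2061 mol; y_B = 95.4 / 2061 = 0.04628.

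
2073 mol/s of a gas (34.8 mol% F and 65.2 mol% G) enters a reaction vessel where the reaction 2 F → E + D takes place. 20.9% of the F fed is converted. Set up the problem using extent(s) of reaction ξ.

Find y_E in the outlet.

0.0364

F reacted = 0.209 × 721.4 = 150.8 mol/s; ν_F = −2, so ξ = 150.8/2 = 75.39 mol/s.
Outlet amounts (n = n₀ + ν ξ):
  F: 721.4 − 2(75.39) = 570.6
  E: 0 + 1(75.39) = 75.39
  D: 0 + 1(75.39) = 75.39
  G: 1352 (inert)
Total out = 2073 mol/s; y_E = 75.39 / 2073 = 0.03637.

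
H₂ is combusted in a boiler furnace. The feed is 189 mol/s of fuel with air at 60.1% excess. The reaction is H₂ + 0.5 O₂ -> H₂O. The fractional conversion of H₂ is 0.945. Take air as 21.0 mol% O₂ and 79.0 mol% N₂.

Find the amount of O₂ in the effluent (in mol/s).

Stoichiometric O₂ = 0.5 × 189 = 94.5 mol/s; O₂ fed = 94.5 × 1.601 = 151.3 mol/s.
N₂ fed = 151.3 × 79/21 = 569.2 mol/s.
Fuel reacted = 0.945 × 189 → ξ = 178.6 mol/s.
Outlet (n = n₀ + ν ξ):
  H₂: 189 − 1(178.6) = 10.4
  O₂: 151.3 − 0.5(178.6) = 61.99
  N₂: 569.2 (inert)
  H₂O: 0 + 1(178.6) = 178.6

62 mol/s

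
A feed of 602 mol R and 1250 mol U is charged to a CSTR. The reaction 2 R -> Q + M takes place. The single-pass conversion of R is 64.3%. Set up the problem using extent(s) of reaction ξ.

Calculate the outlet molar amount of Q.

R reacted = 0.643 × 602 = 387.1 mol; ν_R = −2, so ξ = 387.1/2 = 193.5 mol.
Outlet amounts (n = n₀ + ν ξ):
  R: 602 − 2(193.5) = 214.9
  Q: 0 + 1(193.5) = 193.5
  M: 0 + 1(193.5) = 193.5
  U: 1250 (inert)

194 mol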